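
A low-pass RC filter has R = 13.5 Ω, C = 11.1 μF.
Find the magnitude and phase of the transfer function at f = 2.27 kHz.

Step 1 — Angular frequency: ω = 2π·2270 = 1.426e+04 rad/s.
Step 2 — Transfer function: H(jω) = 1/(1 + jωRC).
Step 3 — Denominator: 1 + jωRC = 1 + j·1.426e+04·13.5·1.11e-05 = 1 + j2.137.
Step 4 — H = 0.1796 - j0.3839.
Step 5 — Magnitude: |H| = 0.4238 (-7.5 dB); phase: φ = -64.9°.

|H| = 0.4238 (-7.5 dB), φ = -64.9°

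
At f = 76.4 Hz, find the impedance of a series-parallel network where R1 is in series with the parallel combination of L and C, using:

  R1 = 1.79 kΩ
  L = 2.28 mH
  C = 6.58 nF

Step 1 — Angular frequency: ω = 2π·f = 2π·76.4 = 480 rad/s.
Step 2 — Component impedances:
  R1: Z = R = 1790 Ω
  L: Z = jωL = j·480·0.00228 = 0 + j1.094 Ω
  C: Z = 1/(jωC) = -j/(ω·C) = 0 - j3.166e+05 Ω
Step 3 — Parallel branch: L || C = 1/(1/L + 1/C) = 0 + j1.094 Ω.
Step 4 — Series with R1: Z_total = R1 + (L || C) = 1790 + j1.094 Ω = 1790∠0.0° Ω.

Z = 1790 + j1.094 Ω = 1790∠0.0° Ω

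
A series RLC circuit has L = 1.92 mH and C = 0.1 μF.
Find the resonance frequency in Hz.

Step 1 — Resonance condition Im(Z)=0 gives ω₀ = 1/√(LC).
Step 2 — ω₀ = 1/√(0.00192·1e-07) = 7.217e+04 rad/s.
Step 3 — f₀ = ω₀/(2π) = 1.149e+04 Hz.

f₀ = 1.149e+04 Hz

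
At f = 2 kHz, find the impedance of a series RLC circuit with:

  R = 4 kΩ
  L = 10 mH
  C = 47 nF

Step 1 — Angular frequency: ω = 2π·f = 2π·2000 = 1.257e+04 rad/s.
Step 2 — Component impedances:
  R: Z = R = 4000 Ω
  L: Z = jωL = j·1.257e+04·0.01 = 0 + j125.7 Ω
  C: Z = 1/(jωC) = -j/(ω·C) = 0 - j1693 Ω
Step 3 — Series combination: Z_total = R + L + C = 4000 - j1567 Ω = 4296∠-21.4° Ω.

Z = 4000 - j1567 Ω = 4296∠-21.4° Ω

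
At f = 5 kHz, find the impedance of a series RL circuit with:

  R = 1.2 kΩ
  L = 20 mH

Step 1 — Angular frequency: ω = 2π·f = 2π·5000 = 3.142e+04 rad/s.
Step 2 — Component impedances:
  R: Z = R = 1200 Ω
  L: Z = jωL = j·3.142e+04·0.02 = 0 + j628.3 Ω
Step 3 — Series combination: Z_total = R + L = 1200 + j628.3 Ω = 1355∠27.6° Ω.

Z = 1200 + j628.3 Ω = 1355∠27.6° Ω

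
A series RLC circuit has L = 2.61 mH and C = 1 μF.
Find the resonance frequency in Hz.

Step 1 — Resonance condition Im(Z)=0 gives ω₀ = 1/√(LC).
Step 2 — ω₀ = 1/√(0.00261·1e-06) = 1.957e+04 rad/s.
Step 3 — f₀ = ω₀/(2π) = 3115 Hz.

f₀ = 3115 Hz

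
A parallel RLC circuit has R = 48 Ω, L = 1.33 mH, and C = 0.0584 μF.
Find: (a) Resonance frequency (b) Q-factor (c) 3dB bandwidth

Step 1 — Resonance: ω₀ = 1/√(LC) = 1/√(0.00133·5.84e-08) = 1.135e+05 rad/s.
Step 2 — f₀ = ω₀/(2π) = 1.806e+04 Hz.
Step 3 — Parallel Q: Q = R/(ω₀L) = 48/(1.135e+05·0.00133) = 0.3181.
Step 4 — Bandwidth: Δω = ω₀/Q = 3.567e+05 rad/s; BW = Δω/(2π) = 5.678e+04 Hz.

(a) f₀ = 1.806e+04 Hz  (b) Q = 0.3181  (c) BW = 5.678e+04 Hz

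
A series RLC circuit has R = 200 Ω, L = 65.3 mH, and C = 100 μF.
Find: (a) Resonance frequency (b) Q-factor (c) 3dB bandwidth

Step 1 — Resonance: ω₀ = 1/√(LC) = 1/√(0.0653·0.0001) = 391.3 rad/s.
Step 2 — f₀ = ω₀/(2π) = 62.28 Hz.
Step 3 — Series Q: Q = ω₀L/R = 391.3·0.0653/200 = 0.1278.
Step 4 — Bandwidth: Δω = ω₀/Q = 3063 rad/s; BW = Δω/(2π) = 487.5 Hz.

(a) f₀ = 62.28 Hz  (b) Q = 0.1278  (c) BW = 487.5 Hz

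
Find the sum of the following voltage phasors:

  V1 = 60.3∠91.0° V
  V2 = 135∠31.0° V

Step 1 — Convert each phasor to rectangular form:
  V1 = 60.3·(cos(91.0°) + j·sin(91.0°)) = -1.052 + j60.29 V
  V2 = 135·(cos(31.0°) + j·sin(31.0°)) = 115.7 + j69.53 V
Step 2 — Sum components: V_total = 114.7 + j129.8 V.
Step 3 — Convert to polar: |V_total| = 173.2 V, ∠V_total = 48.5°.

V_total = 173.2∠48.5° V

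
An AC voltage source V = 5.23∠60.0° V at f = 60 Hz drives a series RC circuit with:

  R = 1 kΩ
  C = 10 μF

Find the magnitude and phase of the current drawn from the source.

Step 1 — Angular frequency: ω = 2π·f = 2π·60 = 377 rad/s.
Step 2 — Component impedances:
  R: Z = R = 1000 Ω
  C: Z = 1/(jωC) = -j/(ω·C) = 0 - j265.3 Ω
Step 3 — Series combination: Z_total = R + C = 1000 - j265.3 Ω = 1035∠-14.9° Ω.
Step 4 — Source phasor: V = 5.23∠60.0° V = 2.615 + j4.529 V.
Step 5 — Ohm's law: I = V / Z_total = (2.615 + j4.529) / (1000 - j265.3) = 0.001321 + j0.00488 A.
Step 6 — Convert to polar: |I| = 0.005055 A, ∠I = 74.9°.

I = 0.005055∠74.9° A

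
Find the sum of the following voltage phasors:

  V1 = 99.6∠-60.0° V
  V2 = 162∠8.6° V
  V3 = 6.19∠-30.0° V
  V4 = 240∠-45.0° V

Step 1 — Convert each phasor to rectangular form:
  V1 = 99.6·(cos(-60.0°) + j·sin(-60.0°)) = 49.8 - j86.26 V
  V2 = 162·(cos(8.6°) + j·sin(8.6°)) = 160.2 + j24.22 V
  V3 = 6.19·(cos(-30.0°) + j·sin(-30.0°)) = 5.361 - j3.095 V
  V4 = 240·(cos(-45.0°) + j·sin(-45.0°)) = 169.7 - j169.7 V
Step 2 — Sum components: V_total = 385 - j234.8 V.
Step 3 — Convert to polar: |V_total| = 451 V, ∠V_total = -31.4°.

V_total = 451∠-31.4° V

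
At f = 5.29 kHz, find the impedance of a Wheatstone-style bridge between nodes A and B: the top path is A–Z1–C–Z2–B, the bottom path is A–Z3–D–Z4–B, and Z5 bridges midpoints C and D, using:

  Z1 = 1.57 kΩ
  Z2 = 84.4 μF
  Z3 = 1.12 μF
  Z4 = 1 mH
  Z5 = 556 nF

Step 1 — Angular frequency: ω = 2π·f = 2π·5290 = 3.324e+04 rad/s.
Step 2 — Component impedances:
  Z1: Z = R = 1570 Ω
  Z2: Z = 1/(jωC) = -j/(ω·C) = 0 - j0.3565 Ω
  Z3: Z = 1/(jωC) = -j/(ω·C) = 0 - j26.86 Ω
  Z4: Z = jωL = j·3.324e+04·0.001 = 0 + j33.24 Ω
  Z5: Z = 1/(jωC) = -j/(ω·C) = 0 - j54.11 Ω
Step 3 — Bridge requires nodal analysis (the Z5 bridge couples midpoints C and D, so the two paths cannot be reduced to a simple series/parallel combination). Setting node B to ground and injecting 1 A at node A, the 3-node admittance system at A, C, D solves to V_A = Z_AB = 2.129 + j58.34 Ω = 58.38∠87.9° Ω.

Z = 2.129 + j58.34 Ω = 58.38∠87.9° Ω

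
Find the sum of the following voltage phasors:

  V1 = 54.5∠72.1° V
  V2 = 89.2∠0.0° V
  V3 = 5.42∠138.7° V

Step 1 — Convert each phasor to rectangular form:
  V1 = 54.5·(cos(72.1°) + j·sin(72.1°)) = 16.75 + j51.86 V
  V2 = 89.2·(cos(0.0°) + j·sin(0.0°)) = 89.2 V
  V3 = 5.42·(cos(138.7°) + j·sin(138.7°)) = -4.072 + j3.577 V
Step 2 — Sum components: V_total = 101.9 + j55.44 V.
Step 3 — Convert to polar: |V_total| = 116 V, ∠V_total = 28.6°.

V_total = 116∠28.6° V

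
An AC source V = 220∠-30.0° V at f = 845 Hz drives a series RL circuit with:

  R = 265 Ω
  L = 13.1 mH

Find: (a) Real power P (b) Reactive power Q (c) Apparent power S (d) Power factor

Step 1 — Angular frequency: ω = 2π·f = 2π·845 = 5309 rad/s.
Step 2 — Component impedances:
  R: Z = R = 265 Ω
  L: Z = jωL = j·5309·0.0131 = 0 + j69.55 Ω
Step 3 — Series combination: Z_total = R + L = 265 + j69.55 Ω = 274∠14.7° Ω.
Step 4 — Source phasor: V = 220∠-30.0° V = 190.5 - j110 V.
Step 5 — Current: I = V / Z = 0.5707 - j0.5649 A = 0.803∠-44.7° A.
Step 6 — Complex power: S = V·I* = 170.9 + j44.85 VA.
Step 7 — Real power: P = Re(S) = 170.9 W.
Step 8 — Reactive power: Q = Im(S) = 44.85 VAR.
Step 9 — Apparent power: |S| = 176.7 VA.
Step 10 — Power factor: PF = P/|S| = 0.9672 (lagging).

(a) P = 170.9 W  (b) Q = 44.85 VAR  (c) S = 176.7 VA  (d) PF = 0.9672 (lagging)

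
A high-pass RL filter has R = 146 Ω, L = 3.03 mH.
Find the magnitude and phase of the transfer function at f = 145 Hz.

Step 1 — Angular frequency: ω = 2π·145 = 911.1 rad/s.
Step 2 — Transfer function: H(jω) = jωL/(R + jωL).
Step 3 — Numerator jωL = j·2.761; denominator R + jωL = 146 + j2.761.
Step 4 — H = 0.0003574 + j0.0189.
Step 5 — Magnitude: |H| = 0.0189 (-34.5 dB); phase: φ = 88.9°.

|H| = 0.0189 (-34.5 dB), φ = 88.9°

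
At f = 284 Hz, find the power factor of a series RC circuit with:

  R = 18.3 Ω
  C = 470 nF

Step 1 — Angular frequency: ω = 2π·f = 2π·284 = 1784 rad/s.
Step 2 — Component impedances:
  R: Z = R = 18.3 Ω
  C: Z = 1/(jωC) = -j/(ω·C) = 0 - j1192 Ω
Step 3 — Series combination: Z_total = R + C = 18.3 - j1192 Ω = 1192∠-89.1° Ω.
Step 4 — Power factor: PF = cos(φ) = Re(Z)/|Z| = 18.3/1192 = 0.01535.
Step 5 — Type: Im(Z) = -1192 ⇒ leading (phase φ = -89.1°).

PF = 0.01535 (leading, φ = -89.1°)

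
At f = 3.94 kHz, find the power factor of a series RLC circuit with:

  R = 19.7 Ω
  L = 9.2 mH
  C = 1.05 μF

Step 1 — Angular frequency: ω = 2π·f = 2π·3940 = 2.476e+04 rad/s.
Step 2 — Component impedances:
  R: Z = R = 19.7 Ω
  L: Z = jωL = j·2.476e+04·0.0092 = 0 + j227.8 Ω
  C: Z = 1/(jωC) = -j/(ω·C) = 0 - j38.47 Ω
Step 3 — Series combination: Z_total = R + L + C = 19.7 + j189.3 Ω = 190.3∠84.1° Ω.
Step 4 — Power factor: PF = cos(φ) = Re(Z)/|Z| = 19.7/190.3 = 0.1035.
Step 5 — Type: Im(Z) = 189.3 ⇒ lagging (phase φ = 84.1°).

PF = 0.1035 (lagging, φ = 84.1°)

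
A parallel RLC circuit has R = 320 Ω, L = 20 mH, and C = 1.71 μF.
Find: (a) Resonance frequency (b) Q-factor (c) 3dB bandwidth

Step 1 — Resonance: ω₀ = 1/√(LC) = 1/√(0.02·1.71e-06) = 5407 rad/s.
Step 2 — f₀ = ω₀/(2π) = 860.6 Hz.
Step 3 — Parallel Q: Q = R/(ω₀L) = 320/(5407·0.02) = 2.959.
Step 4 — Bandwidth: Δω = ω₀/Q = 1827 rad/s; BW = Δω/(2π) = 290.9 Hz.

(a) f₀ = 860.6 Hz  (b) Q = 2.959  (c) BW = 290.9 Hz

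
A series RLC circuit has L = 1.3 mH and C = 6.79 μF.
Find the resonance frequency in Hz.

Step 1 — Resonance condition Im(Z)=0 gives ω₀ = 1/√(LC).
Step 2 — ω₀ = 1/√(0.0013·6.79e-06) = 1.064e+04 rad/s.
Step 3 — f₀ = ω₀/(2π) = 1694 Hz.

f₀ = 1694 Hz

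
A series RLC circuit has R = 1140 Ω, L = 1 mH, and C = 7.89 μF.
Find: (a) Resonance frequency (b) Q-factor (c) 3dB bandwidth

Step 1 — Resonance: ω₀ = 1/√(LC) = 1/√(0.001·7.89e-06) = 1.126e+04 rad/s.
Step 2 — f₀ = ω₀/(2π) = 1792 Hz.
Step 3 — Series Q: Q = ω₀L/R = 1.126e+04·0.001/1140 = 0.009875.
Step 4 — Bandwidth: Δω = ω₀/Q = 1.14e+06 rad/s; BW = Δω/(2π) = 1.814e+05 Hz.

(a) f₀ = 1792 Hz  (b) Q = 0.009875  (c) BW = 1.814e+05 Hz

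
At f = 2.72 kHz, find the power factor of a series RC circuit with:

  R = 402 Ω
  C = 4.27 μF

Step 1 — Angular frequency: ω = 2π·f = 2π·2720 = 1.709e+04 rad/s.
Step 2 — Component impedances:
  R: Z = R = 402 Ω
  C: Z = 1/(jωC) = -j/(ω·C) = 0 - j13.7 Ω
Step 3 — Series combination: Z_total = R + C = 402 - j13.7 Ω = 402.2∠-2.0° Ω.
Step 4 — Power factor: PF = cos(φ) = Re(Z)/|Z| = 402/402.23 = 0.9994.
Step 5 — Type: Im(Z) = -13.7 ⇒ leading (phase φ = -2.0°).

PF = 0.9994 (leading, φ = -2.0°)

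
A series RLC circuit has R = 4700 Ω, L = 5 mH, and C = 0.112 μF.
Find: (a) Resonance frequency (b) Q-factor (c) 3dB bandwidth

Step 1 — Resonance condition Im(Z)=0 gives ω₀ = 1/√(LC).
Step 2 — ω₀ = 1/√(0.005·1.12e-07) = 4.226e+04 rad/s.
Step 3 — f₀ = ω₀/(2π) = 6726 Hz.
Step 4 — Series Q: Q = ω₀L/R = 4.226e+04·0.005/4700 = 0.04496.
Step 5 — 3dB bandwidth: Δω = ω₀/Q = 9.4e+05 rad/s; BW = Δω/(2π) = 1.496e+05 Hz.

(a) f₀ = 6726 Hz  (b) Q = 0.04496  (c) BW = 1.496e+05 Hz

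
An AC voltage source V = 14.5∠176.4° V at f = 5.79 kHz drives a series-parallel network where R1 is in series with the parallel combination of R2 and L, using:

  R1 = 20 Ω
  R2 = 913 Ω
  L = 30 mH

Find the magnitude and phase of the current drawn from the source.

Step 1 — Angular frequency: ω = 2π·f = 2π·5790 = 3.638e+04 rad/s.
Step 2 — Component impedances:
  R1: Z = R = 20 Ω
  R2: Z = R = 913 Ω
  L: Z = jωL = j·3.638e+04·0.03 = 0 + j1091 Ω
Step 3 — Parallel branch: R2 || L = 1/(1/R2 + 1/L) = 537.1 + j449.3 Ω.
Step 4 — Series with R1: Z_total = R1 + (R2 || L) = 557.1 + j449.3 Ω = 715.7∠38.9° Ω.
Step 5 — Source phasor: V = 14.5∠176.4° V = -14.47 + j0.9105 V.
Step 6 — Ohm's law: I = V / Z_total = (-14.47 + j0.9105) / (557.1 + j449.3) = -0.01494 + j0.01368 A.
Step 7 — Convert to polar: |I| = 0.02026 A, ∠I = 137.5°.

I = 0.02026∠137.5° A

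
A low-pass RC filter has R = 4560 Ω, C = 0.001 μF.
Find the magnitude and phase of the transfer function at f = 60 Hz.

Step 1 — Angular frequency: ω = 2π·60 = 377 rad/s.
Step 2 — Transfer function: H(jω) = 1/(1 + jωRC).
Step 3 — Denominator: 1 + jωRC = 1 + j·377·4560·1e-09 = 1 + j0.001719.
Step 4 — H = 1 - j0.001719.
Step 5 — Magnitude: |H| = 1 (-0.0 dB); phase: φ = -0.1°.

|H| = 1 (-0.0 dB), φ = -0.1°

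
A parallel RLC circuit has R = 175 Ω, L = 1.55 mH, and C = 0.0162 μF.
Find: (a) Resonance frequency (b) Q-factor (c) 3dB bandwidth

Step 1 — Resonance: ω₀ = 1/√(LC) = 1/√(0.00155·1.62e-08) = 1.996e+05 rad/s.
Step 2 — f₀ = ω₀/(2π) = 3.176e+04 Hz.
Step 3 — Parallel Q: Q = R/(ω₀L) = 175/(1.996e+05·0.00155) = 0.5658.
Step 4 — Bandwidth: Δω = ω₀/Q = 3.527e+05 rad/s; BW = Δω/(2π) = 5.614e+04 Hz.

(a) f₀ = 3.176e+04 Hz  (b) Q = 0.5658  (c) BW = 5.614e+04 Hz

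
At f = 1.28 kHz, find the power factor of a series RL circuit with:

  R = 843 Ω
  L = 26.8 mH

Step 1 — Angular frequency: ω = 2π·f = 2π·1280 = 8042 rad/s.
Step 2 — Component impedances:
  R: Z = R = 843 Ω
  L: Z = jωL = j·8042·0.0268 = 0 + j215.5 Ω
Step 3 — Series combination: Z_total = R + L = 843 + j215.5 Ω = 870.1∠14.3° Ω.
Step 4 — Power factor: PF = cos(φ) = Re(Z)/|Z| = 843/870.12 = 0.9688.
Step 5 — Type: Im(Z) = 215.5 ⇒ lagging (phase φ = 14.3°).

PF = 0.9688 (lagging, φ = 14.3°)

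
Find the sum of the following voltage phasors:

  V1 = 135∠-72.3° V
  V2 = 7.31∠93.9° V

Step 1 — Convert each phasor to rectangular form:
  V1 = 135·(cos(-72.3°) + j·sin(-72.3°)) = 41.04 - j128.6 V
  V2 = 7.31·(cos(93.9°) + j·sin(93.9°)) = -0.4972 + j7.293 V
Step 2 — Sum components: V_total = 40.55 - j121.3 V.
Step 3 — Convert to polar: |V_total| = 127.9 V, ∠V_total = -71.5°.

V_total = 127.9∠-71.5° V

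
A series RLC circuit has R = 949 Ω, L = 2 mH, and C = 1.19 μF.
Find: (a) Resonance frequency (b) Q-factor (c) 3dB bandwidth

Step 1 — Resonance: ω₀ = 1/√(LC) = 1/√(0.002·1.19e-06) = 2.05e+04 rad/s.
Step 2 — f₀ = ω₀/(2π) = 3262 Hz.
Step 3 — Series Q: Q = ω₀L/R = 2.05e+04·0.002/949 = 0.0432.
Step 4 — Bandwidth: Δω = ω₀/Q = 4.745e+05 rad/s; BW = Δω/(2π) = 7.552e+04 Hz.

(a) f₀ = 3262 Hz  (b) Q = 0.0432  (c) BW = 7.552e+04 Hz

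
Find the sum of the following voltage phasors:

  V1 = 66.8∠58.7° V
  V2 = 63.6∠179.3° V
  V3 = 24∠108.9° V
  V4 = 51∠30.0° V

Step 1 — Convert each phasor to rectangular form:
  V1 = 66.8·(cos(58.7°) + j·sin(58.7°)) = 34.7 + j57.08 V
  V2 = 63.6·(cos(179.3°) + j·sin(179.3°)) = -63.6 + j0.777 V
  V3 = 24·(cos(108.9°) + j·sin(108.9°)) = -7.774 + j22.71 V
  V4 = 51·(cos(30.0°) + j·sin(30.0°)) = 44.17 + j25.5 V
Step 2 — Sum components: V_total = 7.502 + j106.1 V.
Step 3 — Convert to polar: |V_total| = 106.3 V, ∠V_total = 86.0°.

V_total = 106.3∠86.0° V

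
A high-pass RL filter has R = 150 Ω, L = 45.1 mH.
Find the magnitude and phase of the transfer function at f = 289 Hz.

Step 1 — Angular frequency: ω = 2π·289 = 1816 rad/s.
Step 2 — Transfer function: H(jω) = jωL/(R + jωL).
Step 3 — Numerator jωL = j·81.89; denominator R + jωL = 150 + j81.89.
Step 4 — H = 0.2296 + j0.4206.
Step 5 — Magnitude: |H| = 0.4792 (-6.4 dB); phase: φ = 61.4°.

|H| = 0.4792 (-6.4 dB), φ = 61.4°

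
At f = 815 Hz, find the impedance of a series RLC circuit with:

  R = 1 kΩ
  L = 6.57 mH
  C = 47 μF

Step 1 — Angular frequency: ω = 2π·f = 2π·815 = 5121 rad/s.
Step 2 — Component impedances:
  R: Z = R = 1000 Ω
  L: Z = jωL = j·5121·0.00657 = 0 + j33.64 Ω
  C: Z = 1/(jωC) = -j/(ω·C) = 0 - j4.155 Ω
Step 3 — Series combination: Z_total = R + L + C = 1000 + j29.49 Ω = 1000∠1.7° Ω.

Z = 1000 + j29.49 Ω = 1000∠1.7° Ω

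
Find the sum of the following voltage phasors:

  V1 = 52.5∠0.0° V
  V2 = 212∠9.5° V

Step 1 — Convert each phasor to rectangular form:
  V1 = 52.5·(cos(0.0°) + j·sin(0.0°)) = 52.5 V
  V2 = 212·(cos(9.5°) + j·sin(9.5°)) = 209.1 + j34.99 V
Step 2 — Sum components: V_total = 261.6 + j34.99 V.
Step 3 — Convert to polar: |V_total| = 263.9 V, ∠V_total = 7.6°.

V_total = 263.9∠7.6° V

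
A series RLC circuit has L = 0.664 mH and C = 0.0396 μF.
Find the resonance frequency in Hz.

Step 1 — Resonance condition Im(Z)=0 gives ω₀ = 1/√(LC).
Step 2 — ω₀ = 1/√(0.000664·3.96e-08) = 1.95e+05 rad/s.
Step 3 — f₀ = ω₀/(2π) = 3.104e+04 Hz.

f₀ = 3.104e+04 Hz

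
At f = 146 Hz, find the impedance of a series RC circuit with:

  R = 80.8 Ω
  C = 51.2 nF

Step 1 — Angular frequency: ω = 2π·f = 2π·146 = 917.3 rad/s.
Step 2 — Component impedances:
  R: Z = R = 80.8 Ω
  C: Z = 1/(jωC) = -j/(ω·C) = 0 - j2.129e+04 Ω
Step 3 — Series combination: Z_total = R + C = 80.8 - j2.129e+04 Ω = 2.129e+04∠-89.8° Ω.

Z = 80.8 - j2.129e+04 Ω = 2.129e+04∠-89.8° Ω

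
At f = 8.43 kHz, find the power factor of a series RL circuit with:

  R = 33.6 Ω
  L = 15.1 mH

Step 1 — Angular frequency: ω = 2π·f = 2π·8430 = 5.297e+04 rad/s.
Step 2 — Component impedances:
  R: Z = R = 33.6 Ω
  L: Z = jωL = j·5.297e+04·0.0151 = 0 + j799.8 Ω
Step 3 — Series combination: Z_total = R + L = 33.6 + j799.8 Ω = 800.5∠87.6° Ω.
Step 4 — Power factor: PF = cos(φ) = Re(Z)/|Z| = 33.6/800.5 = 0.04197.
Step 5 — Type: Im(Z) = 799.8 ⇒ lagging (phase φ = 87.6°).

PF = 0.04197 (lagging, φ = 87.6°)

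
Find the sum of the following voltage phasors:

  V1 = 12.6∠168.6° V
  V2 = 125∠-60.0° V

Step 1 — Convert each phasor to rectangular form:
  V1 = 12.6·(cos(168.6°) + j·sin(168.6°)) = -12.35 + j2.49 V
  V2 = 125·(cos(-60.0°) + j·sin(-60.0°)) = 62.5 - j108.3 V
Step 2 — Sum components: V_total = 50.15 - j105.8 V.
Step 3 — Convert to polar: |V_total| = 117 V, ∠V_total = -64.6°.

V_total = 117∠-64.6° V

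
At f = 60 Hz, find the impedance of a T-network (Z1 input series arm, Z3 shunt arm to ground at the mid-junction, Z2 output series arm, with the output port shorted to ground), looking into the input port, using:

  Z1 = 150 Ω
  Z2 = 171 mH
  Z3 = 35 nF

Step 1 — Angular frequency: ω = 2π·f = 2π·60 = 377 rad/s.
Step 2 — Component impedances:
  Z1: Z = R = 150 Ω
  Z2: Z = jωL = j·377·0.171 = 0 + j64.47 Ω
  Z3: Z = 1/(jωC) = -j/(ω·C) = 0 - j7.579e+04 Ω
Step 3 — With the output port shorted to ground, the output series arm Z2 runs from the junction to ground; the shunt arm Z3 also runs from the junction to ground. They appear in parallel: Z3 || Z2 = 0 + j64.52 Ω.
Step 4 — Series with input arm Z1: Z_in = Z1 + (Z3 || Z2) = 150 + j64.52 Ω = 163.3∠23.3° Ω.

Z = 150 + j64.52 Ω = 163.3∠23.3° Ω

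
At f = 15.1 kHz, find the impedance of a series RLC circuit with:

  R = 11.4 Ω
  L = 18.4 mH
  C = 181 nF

Step 1 — Angular frequency: ω = 2π·f = 2π·1.51e+04 = 9.488e+04 rad/s.
Step 2 — Component impedances:
  R: Z = R = 11.4 Ω
  L: Z = jωL = j·9.488e+04·0.0184 = 0 + j1746 Ω
  C: Z = 1/(jωC) = -j/(ω·C) = 0 - j58.23 Ω
Step 3 — Series combination: Z_total = R + L + C = 11.4 + j1687 Ω = 1688∠89.6° Ω.

Z = 11.4 + j1687 Ω = 1688∠89.6° Ω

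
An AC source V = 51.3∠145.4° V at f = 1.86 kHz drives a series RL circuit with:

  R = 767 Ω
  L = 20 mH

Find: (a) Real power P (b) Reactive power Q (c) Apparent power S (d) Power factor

Step 1 — Angular frequency: ω = 2π·f = 2π·1860 = 1.169e+04 rad/s.
Step 2 — Component impedances:
  R: Z = R = 767 Ω
  L: Z = jωL = j·1.169e+04·0.02 = 0 + j233.7 Ω
Step 3 — Series combination: Z_total = R + L = 767 + j233.7 Ω = 801.8∠16.9° Ω.
Step 4 — Source phasor: V = 51.3∠145.4° V = -42.23 + j29.13 V.
Step 5 — Current: I = V / Z = -0.03979 + j0.0501 A = 0.06398∠128.5° A.
Step 6 — Complex power: S = V·I* = 3.14 + j0.9568 VA.
Step 7 — Real power: P = Re(S) = 3.14 W.
Step 8 — Reactive power: Q = Im(S) = 0.9568 VAR.
Step 9 — Apparent power: |S| = 3.282 VA.
Step 10 — Power factor: PF = P/|S| = 0.9566 (lagging).

(a) P = 3.14 W  (b) Q = 0.9568 VAR  (c) S = 3.282 VA  (d) PF = 0.9566 (lagging)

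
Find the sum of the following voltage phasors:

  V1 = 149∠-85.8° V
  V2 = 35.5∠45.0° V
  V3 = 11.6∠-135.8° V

Step 1 — Convert each phasor to rectangular form:
  V1 = 149·(cos(-85.8°) + j·sin(-85.8°)) = 10.91 - j148.6 V
  V2 = 35.5·(cos(45.0°) + j·sin(45.0°)) = 25.1 + j25.1 V
  V3 = 11.6·(cos(-135.8°) + j·sin(-135.8°)) = -8.316 - j8.087 V
Step 2 — Sum components: V_total = 27.7 - j131.6 V.
Step 3 — Convert to polar: |V_total| = 134.5 V, ∠V_total = -78.1°.

V_total = 134.5∠-78.1° V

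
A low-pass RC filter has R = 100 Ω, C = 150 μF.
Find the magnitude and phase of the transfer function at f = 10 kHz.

Step 1 — Angular frequency: ω = 2π·1e+04 = 6.283e+04 rad/s.
Step 2 — Transfer function: H(jω) = 1/(1 + jωRC).
Step 3 — Denominator: 1 + jωRC = 1 + j·6.283e+04·100·0.00015 = 1 + j942.5.
Step 4 — H = 1.126e-06 - j0.001061.
Step 5 — Magnitude: |H| = 0.001061 (-59.5 dB); phase: φ = -89.9°.

|H| = 0.001061 (-59.5 dB), φ = -89.9°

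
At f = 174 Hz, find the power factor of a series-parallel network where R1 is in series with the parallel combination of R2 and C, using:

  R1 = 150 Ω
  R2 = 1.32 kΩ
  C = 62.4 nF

Step 1 — Angular frequency: ω = 2π·f = 2π·174 = 1093 rad/s.
Step 2 — Component impedances:
  R1: Z = R = 150 Ω
  R2: Z = R = 1320 Ω
  C: Z = 1/(jωC) = -j/(ω·C) = 0 - j1.466e+04 Ω
Step 3 — Parallel branch: R2 || C = 1/(1/R2 + 1/C) = 1309 - j117.9 Ω.
Step 4 — Series with R1: Z_total = R1 + (R2 || C) = 1459 - j117.9 Ω = 1464∠-4.6° Ω.
Step 5 — Power factor: PF = cos(φ) = Re(Z)/|Z| = 1459.4/1464.1 = 0.9968.
Step 6 — Type: Im(Z) = -117.9 ⇒ leading (phase φ = -4.6°).

PF = 0.9968 (leading, φ = -4.6°)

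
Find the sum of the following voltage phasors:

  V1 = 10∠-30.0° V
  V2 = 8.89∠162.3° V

Step 1 — Convert each phasor to rectangular form:
  V1 = 10·(cos(-30.0°) + j·sin(-30.0°)) = 8.66 - j5 V
  V2 = 8.89·(cos(162.3°) + j·sin(162.3°)) = -8.469 + j2.703 V
Step 2 — Sum components: V_total = 0.1911 - j2.297 V.
Step 3 — Convert to polar: |V_total| = 2.305 V, ∠V_total = -85.2°.

V_total = 2.305∠-85.2° V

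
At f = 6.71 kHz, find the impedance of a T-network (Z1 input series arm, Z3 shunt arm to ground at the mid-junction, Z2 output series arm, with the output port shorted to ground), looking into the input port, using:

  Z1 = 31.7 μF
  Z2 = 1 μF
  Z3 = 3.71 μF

Step 1 — Angular frequency: ω = 2π·f = 2π·6710 = 4.216e+04 rad/s.
Step 2 — Component impedances:
  Z1: Z = 1/(jωC) = -j/(ω·C) = 0 - j0.7482 Ω
  Z2: Z = 1/(jωC) = -j/(ω·C) = 0 - j23.72 Ω
  Z3: Z = 1/(jωC) = -j/(ω·C) = 0 - j6.393 Ω
Step 3 — With the output port shorted to ground, the output series arm Z2 runs from the junction to ground; the shunt arm Z3 also runs from the junction to ground. They appear in parallel: Z3 || Z2 = 0 - j5.036 Ω.
Step 4 — Series with input arm Z1: Z_in = Z1 + (Z3 || Z2) = 0 - j5.784 Ω = 5.784∠-90.0° Ω.

Z = 0 - j5.784 Ω = 5.784∠-90.0° Ω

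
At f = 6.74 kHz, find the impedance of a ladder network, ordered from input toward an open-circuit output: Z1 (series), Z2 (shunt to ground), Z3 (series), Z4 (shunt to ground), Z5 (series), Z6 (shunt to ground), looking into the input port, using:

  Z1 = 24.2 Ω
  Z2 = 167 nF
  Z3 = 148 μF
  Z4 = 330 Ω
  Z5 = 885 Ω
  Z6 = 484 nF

Step 1 — Angular frequency: ω = 2π·f = 2π·6740 = 4.235e+04 rad/s.
Step 2 — Component impedances:
  Z1: Z = R = 24.2 Ω
  Z2: Z = 1/(jωC) = -j/(ω·C) = 0 - j141.4 Ω
  Z3: Z = 1/(jωC) = -j/(ω·C) = 0 - j0.1596 Ω
  Z4: Z = R = 330 Ω
  Z5: Z = R = 885 Ω
  Z6: Z = 1/(jωC) = -j/(ω·C) = 0 - j48.79 Ω
Step 3 — Ladder network (open output): work backward from the far end, alternating series and parallel combinations. Z_in = 85.13 - j104.6 Ω = 134.9∠-50.9° Ω.

Z = 85.13 - j104.6 Ω = 134.9∠-50.9° Ω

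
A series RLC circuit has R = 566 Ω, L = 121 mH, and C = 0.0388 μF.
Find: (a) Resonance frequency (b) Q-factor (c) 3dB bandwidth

Step 1 — Resonance: ω₀ = 1/√(LC) = 1/√(0.121·3.88e-08) = 1.459e+04 rad/s.
Step 2 — f₀ = ω₀/(2π) = 2323 Hz.
Step 3 — Series Q: Q = ω₀L/R = 1.459e+04·0.121/566 = 3.12.
Step 4 — Bandwidth: Δω = ω₀/Q = 4678 rad/s; BW = Δω/(2π) = 744.5 Hz.

(a) f₀ = 2323 Hz  (b) Q = 3.12  (c) BW = 744.5 Hz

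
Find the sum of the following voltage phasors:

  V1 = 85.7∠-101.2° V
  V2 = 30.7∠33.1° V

Step 1 — Convert each phasor to rectangular form:
  V1 = 85.7·(cos(-101.2°) + j·sin(-101.2°)) = -16.65 - j84.07 V
  V2 = 30.7·(cos(33.1°) + j·sin(33.1°)) = 25.72 + j16.77 V
Step 2 — Sum components: V_total = 9.072 - j67.3 V.
Step 3 — Convert to polar: |V_total| = 67.91 V, ∠V_total = -82.3°.

V_total = 67.91∠-82.3° V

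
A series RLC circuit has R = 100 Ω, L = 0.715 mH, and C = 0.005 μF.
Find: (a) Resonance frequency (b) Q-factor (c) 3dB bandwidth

Step 1 — Resonance: ω₀ = 1/√(LC) = 1/√(0.000715·5e-09) = 5.289e+05 rad/s.
Step 2 — f₀ = ω₀/(2π) = 8.417e+04 Hz.
Step 3 — Series Q: Q = ω₀L/R = 5.289e+05·0.000715/100 = 3.782.
Step 4 — Bandwidth: Δω = ω₀/Q = 1.399e+05 rad/s; BW = Δω/(2π) = 2.226e+04 Hz.

(a) f₀ = 8.417e+04 Hz  (b) Q = 3.782  (c) BW = 2.226e+04 Hz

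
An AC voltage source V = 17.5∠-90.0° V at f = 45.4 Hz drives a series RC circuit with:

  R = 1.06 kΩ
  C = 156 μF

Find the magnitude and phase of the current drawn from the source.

Step 1 — Angular frequency: ω = 2π·f = 2π·45.4 = 285.3 rad/s.
Step 2 — Component impedances:
  R: Z = R = 1060 Ω
  C: Z = 1/(jωC) = -j/(ω·C) = 0 - j22.47 Ω
Step 3 — Series combination: Z_total = R + C = 1060 - j22.47 Ω = 1060∠-1.2° Ω.
Step 4 — Source phasor: V = 17.5∠-90.0° V = 0 - j17.5 V.
Step 5 — Ohm's law: I = V / Z_total = (0 - j17.5) / (1060 - j22.47) = 0.0003498 - j0.0165 A.
Step 6 — Convert to polar: |I| = 0.01651 A, ∠I = -88.8°.

I = 0.01651∠-88.8° A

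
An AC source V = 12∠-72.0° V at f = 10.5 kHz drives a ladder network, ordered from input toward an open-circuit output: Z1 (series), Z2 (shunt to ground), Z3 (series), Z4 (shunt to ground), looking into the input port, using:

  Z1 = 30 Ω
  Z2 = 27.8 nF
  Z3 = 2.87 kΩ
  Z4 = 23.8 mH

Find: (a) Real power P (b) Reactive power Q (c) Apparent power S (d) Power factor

Step 1 — Angular frequency: ω = 2π·f = 2π·1.05e+04 = 6.597e+04 rad/s.
Step 2 — Component impedances:
  Z1: Z = R = 30 Ω
  Z2: Z = 1/(jωC) = -j/(ω·C) = 0 - j545.2 Ω
  Z3: Z = R = 2870 Ω
  Z4: Z = jωL = j·6.597e+04·0.0238 = 0 + j1570 Ω
Step 3 — Ladder network (open output): work backward from the far end, alternating series and parallel combinations. Z_in = 121.9 - j578 Ω = 590.8∠-78.1° Ω.
Step 4 — Source phasor: V = 12∠-72.0° V = 3.708 - j11.41 V.
Step 5 — Current: I = V / Z = 0.0202 + j0.002157 A = 0.02031∠6.1° A.
Step 6 — Complex power: S = V·I* = 0.05029 - j0.2385 VA.
Step 7 — Real power: P = Re(S) = 0.05029 W.
Step 8 — Reactive power: Q = Im(S) = -0.2385 VAR.
Step 9 — Apparent power: |S| = 0.2438 VA.
Step 10 — Power factor: PF = P/|S| = 0.2063 (leading).

(a) P = 0.05029 W  (b) Q = -0.2385 VAR  (c) S = 0.2438 VA  (d) PF = 0.2063 (leading)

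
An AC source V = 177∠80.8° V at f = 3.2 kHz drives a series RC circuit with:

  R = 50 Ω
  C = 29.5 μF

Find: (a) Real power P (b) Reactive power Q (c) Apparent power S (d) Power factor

Step 1 — Angular frequency: ω = 2π·f = 2π·3200 = 2.011e+04 rad/s.
Step 2 — Component impedances:
  R: Z = R = 50 Ω
  C: Z = 1/(jωC) = -j/(ω·C) = 0 - j1.686 Ω
Step 3 — Series combination: Z_total = R + C = 50 - j1.686 Ω = 50.03∠-1.9° Ω.
Step 4 — Source phasor: V = 177∠80.8° V = 28.3 + j174.7 V.
Step 5 — Current: I = V / Z = 0.4476 + j3.51 A = 3.538∠82.7° A.
Step 6 — Complex power: S = V·I* = 625.9 - j21.1 VA.
Step 7 — Real power: P = Re(S) = 625.9 W.
Step 8 — Reactive power: Q = Im(S) = -21.1 VAR.
Step 9 — Apparent power: |S| = 626.2 VA.
Step 10 — Power factor: PF = P/|S| = 0.9994 (leading).

(a) P = 625.9 W  (b) Q = -21.1 VAR  (c) S = 626.2 VA  (d) PF = 0.9994 (leading)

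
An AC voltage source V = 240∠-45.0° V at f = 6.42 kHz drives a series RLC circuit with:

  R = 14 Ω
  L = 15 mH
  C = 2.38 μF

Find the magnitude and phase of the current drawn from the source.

Step 1 — Angular frequency: ω = 2π·f = 2π·6420 = 4.034e+04 rad/s.
Step 2 — Component impedances:
  R: Z = R = 14 Ω
  L: Z = jωL = j·4.034e+04·0.015 = 0 + j605.1 Ω
  C: Z = 1/(jωC) = -j/(ω·C) = 0 - j10.42 Ω
Step 3 — Series combination: Z_total = R + L + C = 14 + j594.7 Ω = 594.8∠88.7° Ω.
Step 4 — Source phasor: V = 240∠-45.0° V = 169.7 - j169.7 V.
Step 5 — Ohm's law: I = V / Z_total = (169.7 - j169.7) / (14 + j594.7) = -0.2785 - j0.2919 A.
Step 6 — Convert to polar: |I| = 0.4035 A, ∠I = -133.7°.

I = 0.4035∠-133.7° A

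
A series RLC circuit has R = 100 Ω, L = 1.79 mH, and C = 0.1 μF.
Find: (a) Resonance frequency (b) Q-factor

Step 1 — Resonance condition Im(Z)=0 gives ω₀ = 1/√(LC).
Step 2 — ω₀ = 1/√(0.00179·1e-07) = 7.474e+04 rad/s.
Step 3 — f₀ = ω₀/(2π) = 1.19e+04 Hz.
Step 4 — Series Q: Q = ω₀L/R = 7.474e+04·0.00179/100 = 1.338.

(a) f₀ = 1.19e+04 Hz  (b) Q = 1.338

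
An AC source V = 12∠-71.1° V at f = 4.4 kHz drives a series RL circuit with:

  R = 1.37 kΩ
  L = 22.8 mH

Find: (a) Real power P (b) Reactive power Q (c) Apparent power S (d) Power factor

Step 1 — Angular frequency: ω = 2π·f = 2π·4400 = 2.765e+04 rad/s.
Step 2 — Component impedances:
  R: Z = R = 1370 Ω
  L: Z = jωL = j·2.765e+04·0.0228 = 0 + j630.3 Ω
Step 3 — Series combination: Z_total = R + L = 1370 + j630.3 Ω = 1508∠24.7° Ω.
Step 4 — Source phasor: V = 12∠-71.1° V = 3.887 - j11.35 V.
Step 5 — Current: I = V / Z = -0.0008051 - j0.007916 A = 0.007957∠-95.8° A.
Step 6 — Complex power: S = V·I* = 0.08675 + j0.03991 VA.
Step 7 — Real power: P = Re(S) = 0.08675 W.
Step 8 — Reactive power: Q = Im(S) = 0.03991 VAR.
Step 9 — Apparent power: |S| = 0.09549 VA.
Step 10 — Power factor: PF = P/|S| = 0.9085 (lagging).

(a) P = 0.08675 W  (b) Q = 0.03991 VAR  (c) S = 0.09549 VA  (d) PF = 0.9085 (lagging)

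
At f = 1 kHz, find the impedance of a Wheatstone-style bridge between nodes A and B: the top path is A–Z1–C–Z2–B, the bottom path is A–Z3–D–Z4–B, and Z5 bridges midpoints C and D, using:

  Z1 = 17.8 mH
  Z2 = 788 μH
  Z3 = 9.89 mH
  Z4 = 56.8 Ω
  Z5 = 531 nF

Step 1 — Angular frequency: ω = 2π·f = 2π·1000 = 6283 rad/s.
Step 2 — Component impedances:
  Z1: Z = jωL = j·6283·0.0178 = 0 + j111.8 Ω
  Z2: Z = jωL = j·6283·0.000788 = 0 + j4.951 Ω
  Z3: Z = jωL = j·6283·0.00989 = 0 + j62.14 Ω
  Z4: Z = R = 56.8 Ω
  Z5: Z = 1/(jωC) = -j/(ω·C) = 0 - j299.7 Ω
Step 3 — Bridge requires nodal analysis (the Z5 bridge couples midpoints C and D, so the two paths cannot be reduced to a simple series/parallel combination). Setting node B to ground and injecting 1 A at node A, the 3-node admittance system at A, C, D solves to V_A = Z_AB = 23.35 + j43.73 Ω = 49.58∠61.9° Ω.

Z = 23.35 + j43.73 Ω = 49.58∠61.9° Ω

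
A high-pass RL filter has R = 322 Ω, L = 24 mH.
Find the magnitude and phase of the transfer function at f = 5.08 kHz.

Step 1 — Angular frequency: ω = 2π·5080 = 3.192e+04 rad/s.
Step 2 — Transfer function: H(jω) = jωL/(R + jωL).
Step 3 — Numerator jωL = j·766; denominator R + jωL = 322 + j766.
Step 4 — H = 0.8498 + j0.3572.
Step 5 — Magnitude: |H| = 0.9219 (-0.7 dB); phase: φ = 22.8°.

|H| = 0.9219 (-0.7 dB), φ = 22.8°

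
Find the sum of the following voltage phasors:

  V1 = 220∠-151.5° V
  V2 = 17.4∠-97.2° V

Step 1 — Convert each phasor to rectangular form:
  V1 = 220·(cos(-151.5°) + j·sin(-151.5°)) = -193.3 - j105 V
  V2 = 17.4·(cos(-97.2°) + j·sin(-97.2°)) = -2.181 - j17.26 V
Step 2 — Sum components: V_total = -195.5 - j122.2 V.
Step 3 — Convert to polar: |V_total| = 230.6 V, ∠V_total = -148.0°.

V_total = 230.6∠-148.0° V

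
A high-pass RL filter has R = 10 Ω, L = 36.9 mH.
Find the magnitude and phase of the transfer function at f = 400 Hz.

Step 1 — Angular frequency: ω = 2π·400 = 2513 rad/s.
Step 2 — Transfer function: H(jω) = jωL/(R + jωL).
Step 3 — Numerator jωL = j·92.74; denominator R + jωL = 10 + j92.74.
Step 4 — H = 0.9885 + j0.1066.
Step 5 — Magnitude: |H| = 0.9942 (-0.1 dB); phase: φ = 6.2°.

|H| = 0.9942 (-0.1 dB), φ = 6.2°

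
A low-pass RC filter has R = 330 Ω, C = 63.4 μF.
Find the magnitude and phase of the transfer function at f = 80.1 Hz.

Step 1 — Angular frequency: ω = 2π·80.1 = 503.3 rad/s.
Step 2 — Transfer function: H(jω) = 1/(1 + jωRC).
Step 3 — Denominator: 1 + jωRC = 1 + j·503.3·330·6.34e-05 = 1 + j10.53.
Step 4 — H = 0.008939 - j0.09412.
Step 5 — Magnitude: |H| = 0.09454 (-20.5 dB); phase: φ = -84.6°.

|H| = 0.09454 (-20.5 dB), φ = -84.6°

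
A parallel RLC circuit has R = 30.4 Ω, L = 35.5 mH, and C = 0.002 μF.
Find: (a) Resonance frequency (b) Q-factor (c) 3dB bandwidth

Step 1 — Resonance: ω₀ = 1/√(LC) = 1/√(0.0355·2e-09) = 1.187e+05 rad/s.
Step 2 — f₀ = ω₀/(2π) = 1.889e+04 Hz.
Step 3 — Parallel Q: Q = R/(ω₀L) = 30.4/(1.187e+05·0.0355) = 0.007216.
Step 4 — Bandwidth: Δω = ω₀/Q = 1.645e+07 rad/s; BW = Δω/(2π) = 2.618e+06 Hz.

(a) f₀ = 1.889e+04 Hz  (b) Q = 0.007216  (c) BW = 2.618e+06 Hz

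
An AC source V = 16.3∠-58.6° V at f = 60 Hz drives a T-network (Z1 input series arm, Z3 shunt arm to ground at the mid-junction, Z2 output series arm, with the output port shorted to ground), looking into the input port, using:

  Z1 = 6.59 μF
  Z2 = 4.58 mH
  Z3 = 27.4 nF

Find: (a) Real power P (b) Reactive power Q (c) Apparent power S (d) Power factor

Step 1 — Angular frequency: ω = 2π·f = 2π·60 = 377 rad/s.
Step 2 — Component impedances:
  Z1: Z = 1/(jωC) = -j/(ω·C) = 0 - j402.5 Ω
  Z2: Z = jωL = j·377·0.00458 = 0 + j1.727 Ω
  Z3: Z = 1/(jωC) = -j/(ω·C) = 0 - j9.681e+04 Ω
Step 3 — With the output port shorted to ground, the output series arm Z2 runs from the junction to ground; the shunt arm Z3 also runs from the junction to ground. They appear in parallel: Z3 || Z2 = 0 + j1.727 Ω.
Step 4 — Series with input arm Z1: Z_in = Z1 + (Z3 || Z2) = 0 - j400.8 Ω = 400.8∠-90.0° Ω.
Step 5 — Source phasor: V = 16.3∠-58.6° V = 8.492 - j13.91 V.
Step 6 — Current: I = V / Z = 0.03471 + j0.02119 A = 0.04067∠31.4° A.
Step 7 — Complex power: S = V·I* = 0 - j0.6629 VA.
Step 8 — Real power: P = Re(S) = 0 W.
Step 9 — Reactive power: Q = Im(S) = -0.6629 VAR.
Step 10 — Apparent power: |S| = 0.6629 VA.
Step 11 — Power factor: PF = P/|S| = 0 (leading).

(a) P = 0 W  (b) Q = -0.6629 VAR  (c) S = 0.6629 VA  (d) PF = 0 (leading)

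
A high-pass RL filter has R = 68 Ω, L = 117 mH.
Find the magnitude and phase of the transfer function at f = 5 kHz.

Step 1 — Angular frequency: ω = 2π·5000 = 3.142e+04 rad/s.
Step 2 — Transfer function: H(jω) = jωL/(R + jωL).
Step 3 — Numerator jωL = j·3676; denominator R + jωL = 68 + j3676.
Step 4 — H = 0.9997 + j0.01849.
Step 5 — Magnitude: |H| = 0.9998 (-0.0 dB); phase: φ = 1.1°.

|H| = 0.9998 (-0.0 dB), φ = 1.1°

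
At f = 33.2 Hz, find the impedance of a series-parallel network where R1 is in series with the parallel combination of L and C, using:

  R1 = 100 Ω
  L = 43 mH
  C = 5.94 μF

Step 1 — Angular frequency: ω = 2π·f = 2π·33.2 = 208.6 rad/s.
Step 2 — Component impedances:
  R1: Z = R = 100 Ω
  L: Z = jωL = j·208.6·0.043 = 0 + j8.97 Ω
  C: Z = 1/(jωC) = -j/(ω·C) = 0 - j807 Ω
Step 3 — Parallel branch: L || C = 1/(1/L + 1/C) = 0 + j9.071 Ω.
Step 4 — Series with R1: Z_total = R1 + (L || C) = 100 + j9.071 Ω = 100.4∠5.2° Ω.

Z = 100 + j9.071 Ω = 100.4∠5.2° Ω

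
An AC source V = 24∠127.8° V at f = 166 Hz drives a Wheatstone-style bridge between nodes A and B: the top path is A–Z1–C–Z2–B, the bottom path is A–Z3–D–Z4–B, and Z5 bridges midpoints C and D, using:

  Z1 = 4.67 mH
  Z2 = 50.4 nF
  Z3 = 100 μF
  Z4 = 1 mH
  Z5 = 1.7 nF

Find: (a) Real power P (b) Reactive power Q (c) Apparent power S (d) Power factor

Step 1 — Angular frequency: ω = 2π·f = 2π·166 = 1043 rad/s.
Step 2 — Component impedances:
  Z1: Z = jωL = j·1043·0.00467 = 0 + j4.871 Ω
  Z2: Z = 1/(jωC) = -j/(ω·C) = 0 - j1.902e+04 Ω
  Z3: Z = 1/(jωC) = -j/(ω·C) = 0 - j9.588 Ω
  Z4: Z = jωL = j·1043·0.001 = 0 + j1.043 Ω
  Z5: Z = 1/(jωC) = -j/(ω·C) = 0 - j5.64e+05 Ω
Step 3 — Bridge requires nodal analysis (the Z5 bridge couples midpoints C and D, so the two paths cannot be reduced to a simple series/parallel combination). Setting node B to ground and injecting 1 A at node A, the 3-node admittance system at A, C, D solves to V_A = Z_AB = 0 - j8.541 Ω = 8.541∠-90.0° Ω.
Step 4 — Source phasor: V = 24∠127.8° V = -14.71 + j18.96 V.
Step 5 — Current: I = V / Z = -2.22 - j1.722 A = 2.81∠-142.2° A.
Step 6 — Complex power: S = V·I* = 0 - j67.44 VA.
Step 7 — Real power: P = Re(S) = 0 W.
Step 8 — Reactive power: Q = Im(S) = -67.44 VAR.
Step 9 — Apparent power: |S| = 67.44 VA.
Step 10 — Power factor: PF = P/|S| = 0 (leading).

(a) P = 0 W  (b) Q = -67.44 VAR  (c) S = 67.44 VA  (d) PF = 0 (leading)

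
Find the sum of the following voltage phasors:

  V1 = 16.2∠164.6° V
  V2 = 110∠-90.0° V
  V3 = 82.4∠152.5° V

Step 1 — Convert each phasor to rectangular form:
  V1 = 16.2·(cos(164.6°) + j·sin(164.6°)) = -15.62 + j4.302 V
  V2 = 110·(cos(-90.0°) + j·sin(-90.0°)) = 0 - j110 V
  V3 = 82.4·(cos(152.5°) + j·sin(152.5°)) = -73.09 + j38.05 V
Step 2 — Sum components: V_total = -88.71 - j67.65 V.
Step 3 — Convert to polar: |V_total| = 111.6 V, ∠V_total = -142.7°.

V_total = 111.6∠-142.7° V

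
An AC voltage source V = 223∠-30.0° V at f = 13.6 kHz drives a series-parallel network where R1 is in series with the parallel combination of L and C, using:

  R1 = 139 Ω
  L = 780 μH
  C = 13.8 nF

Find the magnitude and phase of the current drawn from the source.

Step 1 — Angular frequency: ω = 2π·f = 2π·1.36e+04 = 8.545e+04 rad/s.
Step 2 — Component impedances:
  R1: Z = R = 139 Ω
  L: Z = jωL = j·8.545e+04·0.00078 = 0 + j66.65 Ω
  C: Z = 1/(jωC) = -j/(ω·C) = 0 - j848 Ω
Step 3 — Parallel branch: L || C = 1/(1/L + 1/C) = 0 + j72.34 Ω.
Step 4 — Series with R1: Z_total = R1 + (L || C) = 139 + j72.34 Ω = 156.7∠27.5° Ω.
Step 5 — Source phasor: V = 223∠-30.0° V = 193.1 - j111.5 V.
Step 6 — Ohm's law: I = V / Z_total = (193.1 - j111.5) / (139 + j72.34) = 0.7648 - j1.2 A.
Step 7 — Convert to polar: |I| = 1.423 A, ∠I = -57.5°.

I = 1.423∠-57.5° A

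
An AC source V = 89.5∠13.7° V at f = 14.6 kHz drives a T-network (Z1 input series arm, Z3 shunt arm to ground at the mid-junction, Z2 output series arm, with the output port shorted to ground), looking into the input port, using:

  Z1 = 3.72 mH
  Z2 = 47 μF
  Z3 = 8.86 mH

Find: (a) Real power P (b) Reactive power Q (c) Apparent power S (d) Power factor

Step 1 — Angular frequency: ω = 2π·f = 2π·1.46e+04 = 9.173e+04 rad/s.
Step 2 — Component impedances:
  Z1: Z = jωL = j·9.173e+04·0.00372 = 0 + j341.3 Ω
  Z2: Z = 1/(jωC) = -j/(ω·C) = 0 - j0.2319 Ω
  Z3: Z = jωL = j·9.173e+04·0.00886 = 0 + j812.8 Ω
Step 3 — With the output port shorted to ground, the output series arm Z2 runs from the junction to ground; the shunt arm Z3 also runs from the junction to ground. They appear in parallel: Z3 || Z2 = 0 - j0.232 Ω.
Step 4 — Series with input arm Z1: Z_in = Z1 + (Z3 || Z2) = 0 + j341 Ω = 341∠90.0° Ω.
Step 5 — Source phasor: V = 89.5∠13.7° V = 86.95 + j21.2 V.
Step 6 — Current: I = V / Z = 0.06216 - j0.255 A = 0.2624∠-76.3° A.
Step 7 — Complex power: S = V·I* = 0 + j23.49 VA.
Step 8 — Real power: P = Re(S) = 0 W.
Step 9 — Reactive power: Q = Im(S) = 23.49 VAR.
Step 10 — Apparent power: |S| = 23.49 VA.
Step 11 — Power factor: PF = P/|S| = 0 (lagging).

(a) P = 0 W  (b) Q = 23.49 VAR  (c) S = 23.49 VA  (d) PF = 0 (lagging)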